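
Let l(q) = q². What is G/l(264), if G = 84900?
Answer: 7075/5808 ≈ 1.2181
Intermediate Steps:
G/l(264) = 84900/(264²) = 84900/69696 = 84900*(1/69696) = 7075/5808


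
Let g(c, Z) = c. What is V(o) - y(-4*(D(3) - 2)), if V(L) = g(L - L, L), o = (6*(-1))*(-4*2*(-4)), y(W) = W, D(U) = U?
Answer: 4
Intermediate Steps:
o = -192 (o = -(-48)*(-4) = -6*32 = -192)
V(L) = 0 (V(L) = L - L = 0)
V(o) - y(-4*(D(3) - 2)) = 0 - (-4)*(3 - 2) = 0 - (-4) = 0 - 1*(-4) = 0 + 4 = 4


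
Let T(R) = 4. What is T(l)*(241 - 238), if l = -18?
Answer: 12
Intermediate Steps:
T(l)*(241 - 238) = 4*(241 - 238) = 4*3 = 12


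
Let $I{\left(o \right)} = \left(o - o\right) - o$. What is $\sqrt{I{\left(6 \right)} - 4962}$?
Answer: $6 i \sqrt{138} \approx 70.484 i$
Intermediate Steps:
$I{\left(o \right)} = - o$ ($I{\left(o \right)} = 0 - o = - o$)
$\sqrt{I{\left(6 \right)} - 4962} = \sqrt{\left(-1\right) 6 - 4962} = \sqrt{-6 - 4962} = \sqrt{-4968} = 6 i \sqrt{138}$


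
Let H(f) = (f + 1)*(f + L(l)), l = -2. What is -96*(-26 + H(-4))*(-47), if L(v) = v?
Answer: -36096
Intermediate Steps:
H(f) = (1 + f)*(-2 + f) (H(f) = (f + 1)*(f - 2) = (1 + f)*(-2 + f))
-96*(-26 + H(-4))*(-47) = -96*(-26 + (-2 + (-4)² - 1*(-4)))*(-47) = -96*(-26 + (-2 + 16 + 4))*(-47) = -96*(-26 + 18)*(-47) = -96*(-8)*(-47) = 768*(-47) = -36096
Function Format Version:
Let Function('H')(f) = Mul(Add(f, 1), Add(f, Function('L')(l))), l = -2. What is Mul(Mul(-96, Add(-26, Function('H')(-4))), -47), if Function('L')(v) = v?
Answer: -36096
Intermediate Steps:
Function('H')(f) = Mul(Add(1, f), Add(-2, f)) (Function('H')(f) = Mul(Add(f, 1), Add(f, -2)) = Mul(Add(1, f), Add(-2, f)))
Mul(Mul(-96, Add(-26, Function('H')(-4))), -47) = Mul(Mul(-96, Add(-26, Add(-2, Pow(-4, 2), Mul(-1, -4)))), -47) = Mul(Mul(-96, Add(-26, Add(-2, 16, 4))), -47) = Mul(Mul(-96, Add(-26, 18)), -47) = Mul(Mul(-96, -8), -47) = Mul(768, -47) = -36096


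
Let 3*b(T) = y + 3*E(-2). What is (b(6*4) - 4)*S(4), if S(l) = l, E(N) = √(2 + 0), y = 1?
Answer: -44/3 + 4*√2 ≈ -9.0098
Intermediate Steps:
E(N) = √2
b(T) = ⅓ + √2 (b(T) = (1 + 3*√2)/3 = ⅓ + √2)
(b(6*4) - 4)*S(4) = ((⅓ + √2) - 4)*4 = (-11/3 + √2)*4 = -44/3 + 4*√2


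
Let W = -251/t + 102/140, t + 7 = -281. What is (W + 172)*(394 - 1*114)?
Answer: 1749889/36 ≈ 48608.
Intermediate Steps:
t = -288 (t = -7 - 281 = -288)
W = 16129/10080 (W = -251/(-288) + 102/140 = -251*(-1/288) + 102*(1/140) = 251/288 + 51/70 = 16129/10080 ≈ 1.6001)
(W + 172)*(394 - 1*114) = (16129/10080 + 172)*(394 - 1*114) = 1749889*(394 - 114)/10080 = (1749889/10080)*280 = 1749889/36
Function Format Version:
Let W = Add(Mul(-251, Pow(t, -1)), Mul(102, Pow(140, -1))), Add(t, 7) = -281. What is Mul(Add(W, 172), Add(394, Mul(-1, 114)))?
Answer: Rational(1749889, 36) ≈ 48608.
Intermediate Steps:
t = -288 (t = Add(-7, -281) = -288)
W = Rational(16129, 10080) (W = Add(Mul(-251, Pow(-288, -1)), Mul(102, Pow(140, -1))) = Add(Mul(-251, Rational(-1, 288)), Mul(102, Rational(1, 140))) = Add(Rational(251, 288), Rational(51, 70)) = Rational(16129, 10080) ≈ 1.6001)
Mul(Add(W, 172), Add(394, Mul(-1, 114))) = Mul(Add(Rational(16129, 10080), 172), Add(394, Mul(-1, 114))) = Mul(Rational(1749889, 10080), Add(394, -114)) = Mul(Rational(1749889, 10080), 280) = Rational(1749889, 36)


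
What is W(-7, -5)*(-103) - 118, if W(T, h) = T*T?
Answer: -5165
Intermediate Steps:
W(T, h) = T**2
W(-7, -5)*(-103) - 118 = (-7)**2*(-103) - 118 = 49*(-103) - 118 = -5047 - 118 = -5165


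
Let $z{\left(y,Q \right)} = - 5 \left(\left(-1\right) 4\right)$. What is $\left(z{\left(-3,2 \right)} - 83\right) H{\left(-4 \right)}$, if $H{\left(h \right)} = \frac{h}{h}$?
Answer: $-63$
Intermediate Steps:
$z{\left(y,Q \right)} = 20$ ($z{\left(y,Q \right)} = \left(-5\right) \left(-4\right) = 20$)
$H{\left(h \right)} = 1$
$\left(z{\left(-3,2 \right)} - 83\right) H{\left(-4 \right)} = \left(20 - 83\right) 1 = \left(-63\right) 1 = -63$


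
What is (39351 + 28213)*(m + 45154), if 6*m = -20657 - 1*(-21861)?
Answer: 9193028096/3 ≈ 3.0643e+9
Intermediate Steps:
m = 602/3 (m = (-20657 - 1*(-21861))/6 = (-20657 + 21861)/6 = (⅙)*1204 = 602/3 ≈ 200.67)
(39351 + 28213)*(m + 45154) = (39351 + 28213)*(602/3 + 45154) = 67564*(136064/3) = 9193028096/3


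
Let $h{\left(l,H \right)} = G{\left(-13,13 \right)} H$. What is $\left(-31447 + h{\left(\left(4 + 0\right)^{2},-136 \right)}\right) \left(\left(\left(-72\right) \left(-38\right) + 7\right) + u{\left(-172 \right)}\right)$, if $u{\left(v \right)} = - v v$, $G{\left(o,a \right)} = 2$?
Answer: $851369679$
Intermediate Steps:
$u{\left(v \right)} = - v^{2}$
$h{\left(l,H \right)} = 2 H$
$\left(-31447 + h{\left(\left(4 + 0\right)^{2},-136 \right)}\right) \left(\left(\left(-72\right) \left(-38\right) + 7\right) + u{\left(-172 \right)}\right) = \left(-31447 + 2 \left(-136\right)\right) \left(\left(\left(-72\right) \left(-38\right) + 7\right) - \left(-172\right)^{2}\right) = \left(-31447 - 272\right) \left(\left(2736 + 7\right) - 29584\right) = - 31719 \left(2743 - 29584\right) = \left(-31719\right) \left(-26841\right) = 851369679$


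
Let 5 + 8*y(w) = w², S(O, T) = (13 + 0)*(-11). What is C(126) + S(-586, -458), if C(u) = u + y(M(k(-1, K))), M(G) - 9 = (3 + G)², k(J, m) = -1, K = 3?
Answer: 7/2 ≈ 3.5000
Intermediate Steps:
M(G) = 9 + (3 + G)²
S(O, T) = -143 (S(O, T) = 13*(-11) = -143)
y(w) = -5/8 + w²/8
C(u) = 41/2 + u (C(u) = u + (-5/8 + (9 + (3 - 1)²)²/8) = u + (-5/8 + (9 + 2²)²/8) = u + (-5/8 + (9 + 4)²/8) = u + (-5/8 + (⅛)*13²) = u + (-5/8 + (⅛)*169) = u + (-5/8 + 169/8) = u + 41/2 = 41/2 + u)
C(126) + S(-586, -458) = (41/2 + 126) - 143 = 293/2 - 143 = 7/2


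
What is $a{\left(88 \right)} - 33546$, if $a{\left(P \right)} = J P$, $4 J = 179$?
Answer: $-29608$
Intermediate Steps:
$J = \frac{179}{4}$ ($J = \frac{1}{4} \cdot 179 = \frac{179}{4} \approx 44.75$)
$a{\left(P \right)} = \frac{179 P}{4}$
$a{\left(88 \right)} - 33546 = \frac{179}{4} \cdot 88 - 33546 = 3938 - 33546 = -29608$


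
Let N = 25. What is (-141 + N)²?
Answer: 13456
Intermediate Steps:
(-141 + N)² = (-141 + 25)² = (-116)² = 13456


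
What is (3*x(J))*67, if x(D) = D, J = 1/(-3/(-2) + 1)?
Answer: 402/5 ≈ 80.400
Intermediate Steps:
J = ⅖ (J = 1/(-3*(-½) + 1) = 1/(3/2 + 1) = 1/(5/2) = ⅖ ≈ 0.40000)
(3*x(J))*67 = (3*(⅖))*67 = (6/5)*67 = 402/5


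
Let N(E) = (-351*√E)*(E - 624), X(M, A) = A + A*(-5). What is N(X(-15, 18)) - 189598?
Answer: -189598 + 1465776*I*√2 ≈ -1.896e+5 + 2.0729e+6*I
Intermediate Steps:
X(M, A) = -4*A (X(M, A) = A - 5*A = -4*A)
N(E) = -351*√E*(-624 + E) (N(E) = (-351*√E)*(-624 + E) = -351*√E*(-624 + E))
N(X(-15, 18)) - 189598 = 351*√(-4*18)*(624 - (-4)*18) - 189598 = 351*√(-72)*(624 - 1*(-72)) - 189598 = 351*(6*I*√2)*(624 + 72) - 189598 = 351*(6*I*√2)*696 - 189598 = 1465776*I*√2 - 189598 = -189598 + 1465776*I*√2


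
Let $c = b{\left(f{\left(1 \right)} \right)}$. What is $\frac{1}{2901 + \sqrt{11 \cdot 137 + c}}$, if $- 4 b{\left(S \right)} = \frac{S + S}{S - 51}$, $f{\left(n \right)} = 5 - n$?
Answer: $\frac{136347}{395471816} - \frac{\sqrt{3329057}}{395471816} \approx 0.00034016$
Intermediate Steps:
$b{\left(S \right)} = - \frac{S}{2 \left(-51 + S\right)}$ ($b{\left(S \right)} = - \frac{\left(S + S\right) \frac{1}{S - 51}}{4} = - \frac{2 S \frac{1}{-51 + S}}{4} = - \frac{S}{2 \left(-51 + S\right)}$)
$c = \frac{2}{47}$ ($c = - \frac{5 - 1}{-102 + 2 \left(5 - 1\right)} = \left(-1\right) 4 \frac{1}{-102 + 2 \cdot 4} = \left(-1\right) 4 \frac{1}{-102 + 8} = \left(-1\right) 4 \frac{1}{-94} = \left(-1\right) 4 \left(- \frac{1}{94}\right) = \frac{2}{47} \approx 0.042553$)
$\frac{1}{2901 + \sqrt{11 \cdot 137 + c}} = \frac{1}{2901 + \sqrt{11 \cdot 137 + \frac{2}{47}}} = \frac{1}{2901 + \sqrt{1507 + \frac{2}{47}}} = \frac{1}{2901 + \sqrt{\frac{70831}{47}}} = \frac{1}{2901 + \frac{\sqrt{3329057}}{47}}$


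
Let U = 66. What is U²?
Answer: 4356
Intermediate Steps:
U² = 66² = 4356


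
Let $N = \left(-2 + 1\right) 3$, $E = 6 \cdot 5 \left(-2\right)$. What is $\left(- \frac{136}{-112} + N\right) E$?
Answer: $\frac{750}{7} \approx 107.14$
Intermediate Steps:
$E = -60$ ($E = 30 \left(-2\right) = -60$)
$N = -3$ ($N = \left(-1\right) 3 = -3$)
$\left(- \frac{136}{-112} + N\right) E = \left(- \frac{136}{-112} - 3\right) \left(-60\right) = \left(\left(-136\right) \left(- \frac{1}{112}\right) - 3\right) \left(-60\right) = \left(\frac{17}{14} - 3\right) \left(-60\right) = \left(- \frac{25}{14}\right) \left(-60\right) = \frac{750}{7}$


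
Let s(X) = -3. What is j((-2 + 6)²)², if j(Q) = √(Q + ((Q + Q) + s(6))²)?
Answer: 857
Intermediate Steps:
j(Q) = √(Q + (-3 + 2*Q)²) (j(Q) = √(Q + ((Q + Q) - 3)²) = √(Q + (2*Q - 3)²) = √(Q + (-3 + 2*Q)²))
j((-2 + 6)²)² = (√((-2 + 6)² + (-3 + 2*(-2 + 6)²)²))² = (√(4² + (-3 + 2*4²)²))² = (√(16 + (-3 + 2*16)²))² = (√(16 + (-3 + 32)²))² = (√(16 + 29²))² = (√(16 + 841))² = (√857)² = 857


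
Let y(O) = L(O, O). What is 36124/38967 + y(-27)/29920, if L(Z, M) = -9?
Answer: 1080479377/1165892640 ≈ 0.92674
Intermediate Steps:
y(O) = -9
36124/38967 + y(-27)/29920 = 36124/38967 - 9/29920 = 1080479377/1165892640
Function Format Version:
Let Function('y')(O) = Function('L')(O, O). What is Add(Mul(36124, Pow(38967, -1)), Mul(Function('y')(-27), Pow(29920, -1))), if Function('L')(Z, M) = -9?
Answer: Rational(1080479377, 1165892640) ≈ 0.92674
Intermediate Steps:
Function('y')(O) = -9
Add(Mul(36124, Pow(38967, -1)), Mul(Function('y')(-27), Pow(29920, -1))) = Add(Mul(36124, Pow(38967, -1)), Mul(-9, Pow(29920, -1))) = Add(Mul(36124, Rational(1, 38967)), Mul(-9, Rational(1, 29920))) = Add(Rational(36124, 38967), Rational(-9, 29920)) = Rational(1080479377, 1165892640)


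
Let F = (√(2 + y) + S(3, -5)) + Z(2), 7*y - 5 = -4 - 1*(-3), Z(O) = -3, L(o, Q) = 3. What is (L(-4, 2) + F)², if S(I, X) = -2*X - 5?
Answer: 193/7 + 30*√14/7 ≈ 43.607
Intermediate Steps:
y = 4/7 (y = 5/7 + (-4 - 1*(-3))/7 = 5/7 + (-4 + 3)/7 = 5/7 + (⅐)*(-1) = 5/7 - ⅐ = 4/7 ≈ 0.57143)
S(I, X) = -5 - 2*X
F = 2 + 3*√14/7 (F = (√(2 + 4/7) + (-5 - 2*(-5))) - 3 = (√(18/7) + (-5 + 10)) - 3 = (3*√14/7 + 5) - 3 = (5 + 3*√14/7) - 3 = 2 + 3*√14/7 ≈ 3.6036)
(L(-4, 2) + F)² = (3 + (2 + 3*√14/7))² = (5 + 3*√14/7)²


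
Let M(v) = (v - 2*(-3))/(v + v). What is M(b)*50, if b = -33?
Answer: 225/11 ≈ 20.455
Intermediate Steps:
M(v) = (6 + v)/(2*v) (M(v) = (v + 6)/((2*v)) = (6 + v)*(1/(2*v)) = (6 + v)/(2*v))
M(b)*50 = ((½)*(6 - 33)/(-33))*50 = ((½)*(-1/33)*(-27))*50 = (9/22)*50 = 225/11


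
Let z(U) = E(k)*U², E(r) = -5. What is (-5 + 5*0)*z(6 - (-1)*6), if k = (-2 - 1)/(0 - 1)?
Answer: 3600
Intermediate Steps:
k = 3 (k = -3/(-1) = -3*(-1) = 3)
z(U) = -5*U²
(-5 + 5*0)*z(6 - (-1)*6) = (-5 + 5*0)*(-5*(6 - (-1)*6)²) = (-5 + 0)*(-5*(6 - 1*(-6))²) = -(-25)*(6 + 6)² = -(-25)*12² = -(-25)*144 = -5*(-720) = 3600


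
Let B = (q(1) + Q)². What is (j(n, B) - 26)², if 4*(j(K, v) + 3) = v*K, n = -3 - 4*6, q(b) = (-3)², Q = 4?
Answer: 21893041/16 ≈ 1.3683e+6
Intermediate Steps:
q(b) = 9
B = 169 (B = (9 + 4)² = 13² = 169)
n = -27 (n = -3 - 24 = -27)
j(K, v) = -3 + K*v/4 (j(K, v) = -3 + (v*K)/4 = -3 + (K*v)/4 = -3 + K*v/4)
(j(n, B) - 26)² = ((-3 + (¼)*(-27)*169) - 26)² = ((-3 - 4563/4) - 26)² = (-4575/4 - 26)² = (-4679/4)² = 21893041/16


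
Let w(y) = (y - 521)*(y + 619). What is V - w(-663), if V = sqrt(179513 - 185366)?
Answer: -52096 + I*sqrt(5853) ≈ -52096.0 + 76.505*I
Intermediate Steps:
w(y) = (-521 + y)*(619 + y)
V = I*sqrt(5853) (V = sqrt(-5853) = I*sqrt(5853) ≈ 76.505*I)
V - w(-663) = I*sqrt(5853) - (-322499 + (-663)**2 + 98*(-663)) = I*sqrt(5853) - (-322499 + 439569 - 64974) = I*sqrt(5853) - 1*52096 = I*sqrt(5853) - 52096 = -52096 + I*sqrt(5853)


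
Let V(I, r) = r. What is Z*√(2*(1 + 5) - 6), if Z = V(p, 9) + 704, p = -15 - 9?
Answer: 713*√6 ≈ 1746.5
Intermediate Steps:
p = -24
Z = 713 (Z = 9 + 704 = 713)
Z*√(2*(1 + 5) - 6) = 713*√(2*(1 + 5) - 6) = 713*√(2*6 - 6) = 713*√(12 - 6) = 713*√6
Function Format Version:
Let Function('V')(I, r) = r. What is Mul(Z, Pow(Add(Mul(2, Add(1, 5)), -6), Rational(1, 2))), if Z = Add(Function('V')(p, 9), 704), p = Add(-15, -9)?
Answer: Mul(713, Pow(6, Rational(1, 2))) ≈ 1746.5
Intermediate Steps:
p = -24
Z = 713 (Z = Add(9, 704) = 713)
Mul(Z, Pow(Add(Mul(2, Add(1, 5)), -6), Rational(1, 2))) = Mul(713, Pow(Add(Mul(2, Add(1, 5)), -6), Rational(1, 2))) = Mul(713, Pow(Add(Mul(2, 6), -6), Rational(1, 2))) = Mul(713, Pow(Add(12, -6), Rational(1, 2))) = Mul(713, Pow(6, Rational(1, 2)))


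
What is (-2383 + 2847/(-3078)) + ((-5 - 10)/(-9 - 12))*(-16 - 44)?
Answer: -17429149/7182 ≈ -2426.8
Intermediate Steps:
(-2383 + 2847/(-3078)) + ((-5 - 10)/(-9 - 12))*(-16 - 44) = (-2383 + 2847*(-1/3078)) - 15/(-21)*(-60) = (-2383 - 949/1026) - 15*(-1/21)*(-60) = -2445907/1026 + (5/7)*(-60) = -2445907/1026 - 300/7 = -17429149/7182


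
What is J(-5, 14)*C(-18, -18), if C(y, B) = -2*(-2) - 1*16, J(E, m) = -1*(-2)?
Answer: -24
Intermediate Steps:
J(E, m) = 2
C(y, B) = -12 (C(y, B) = 4 - 16 = -12)
J(-5, 14)*C(-18, -18) = 2*(-12) = -24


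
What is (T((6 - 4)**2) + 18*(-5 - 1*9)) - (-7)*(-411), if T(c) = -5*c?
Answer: -3149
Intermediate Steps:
(T((6 - 4)**2) + 18*(-5 - 1*9)) - (-7)*(-411) = (-5*(6 - 4)**2 + 18*(-5 - 1*9)) - (-7)*(-411) = (-5*2**2 + 18*(-5 - 9)) - 1*2877 = (-5*4 + 18*(-14)) - 2877 = (-20 - 252) - 2877 = -272 - 2877 = -3149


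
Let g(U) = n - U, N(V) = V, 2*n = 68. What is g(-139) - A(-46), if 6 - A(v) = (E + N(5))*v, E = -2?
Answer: 29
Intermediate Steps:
n = 34 (n = (½)*68 = 34)
A(v) = 6 - 3*v (A(v) = 6 - (-2 + 5)*v = 6 - 3*v)
g(U) = 34 - U
g(-139) - A(-46) = (34 - 1*(-139)) - (6 - 3*(-46)) = (34 + 139) - (6 + 138) = 173 - 1*144 = 173 - 144 = 29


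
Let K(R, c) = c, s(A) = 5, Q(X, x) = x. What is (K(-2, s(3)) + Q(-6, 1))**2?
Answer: 36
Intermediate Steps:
(K(-2, s(3)) + Q(-6, 1))**2 = (5 + 1)**2 = 6**2 = 36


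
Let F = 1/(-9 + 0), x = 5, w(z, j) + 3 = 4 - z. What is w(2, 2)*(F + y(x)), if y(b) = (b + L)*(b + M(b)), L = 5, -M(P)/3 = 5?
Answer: 901/9 ≈ 100.11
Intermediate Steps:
M(P) = -15 (M(P) = -3*5 = -15)
w(z, j) = 1 - z (w(z, j) = -3 + (4 - z) = 1 - z)
F = -1/9 (F = 1/(-9) = -1/9 ≈ -0.11111)
y(b) = (-15 + b)*(5 + b) (y(b) = (b + 5)*(b - 15) = (5 + b)*(-15 + b) = (-15 + b)*(5 + b))
w(2, 2)*(F + y(x)) = (1 - 1*2)*(-1/9 + (-75 + 5**2 - 10*5)) = (1 - 2)*(-1/9 + (-75 + 25 - 50)) = -(-1/9 - 100) = -1*(-901/9) = 901/9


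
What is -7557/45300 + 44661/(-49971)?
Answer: -266752683/251520700 ≈ -1.0606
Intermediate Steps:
-7557/45300 + 44661/(-49971) = -7557*1/45300 + 44661*(-1/49971) = -2519/15100 - 14887/16657 = -266752683/251520700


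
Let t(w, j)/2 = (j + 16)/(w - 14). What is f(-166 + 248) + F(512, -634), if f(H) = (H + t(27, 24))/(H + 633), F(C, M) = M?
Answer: -5891884/9295 ≈ -633.88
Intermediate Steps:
t(w, j) = 2*(16 + j)/(-14 + w) (t(w, j) = 2*((j + 16)/(w - 14)) = 2*((16 + j)/(-14 + w)) = 2*(16 + j)/(-14 + w))
f(H) = (80/13 + H)/(633 + H) (f(H) = (H + 2*(16 + 24)/(-14 + 27))/(H + 633) = (H + 2*40/13)/(633 + H) = (H + 2*(1/13)*40)/(633 + H) = (H + 80/13)/(633 + H) = (80/13 + H)/(633 + H))
f(-166 + 248) + F(512, -634) = (80/13 + (-166 + 248))/(633 + (-166 + 248)) - 634 = (80/13 + 82)/(633 + 82) - 634 = (1146/13)/715 - 634 = (1/715)*(1146/13) - 634 = 1146/9295 - 634 = -5891884/9295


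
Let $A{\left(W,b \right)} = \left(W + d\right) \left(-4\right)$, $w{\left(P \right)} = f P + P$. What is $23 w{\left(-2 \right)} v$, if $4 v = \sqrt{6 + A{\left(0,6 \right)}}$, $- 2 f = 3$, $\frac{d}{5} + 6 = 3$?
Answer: $\frac{23 \sqrt{66}}{4} \approx 46.713$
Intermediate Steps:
$d = -15$ ($d = -30 + 5 \cdot 3 = -30 + 15 = -15$)
$f = - \frac{3}{2}$ ($f = \left(- \frac{1}{2}\right) 3 = - \frac{3}{2} \approx -1.5$)
$w{\left(P \right)} = - \frac{P}{2}$ ($w{\left(P \right)} = - \frac{3 P}{2} + P = - \frac{P}{2}$)
$A{\left(W,b \right)} = 60 - 4 W$ ($A{\left(W,b \right)} = \left(W - 15\right) \left(-4\right) = \left(-15 + W\right) \left(-4\right) = 60 - 4 W$)
$v = \frac{\sqrt{66}}{4}$ ($v = \frac{\sqrt{6 + \left(60 - 0\right)}}{4} = \frac{\sqrt{6 + \left(60 + 0\right)}}{4} = \frac{\sqrt{6 + 60}}{4} = \frac{\sqrt{66}}{4} \approx 2.031$)
$23 w{\left(-2 \right)} v = 23 \left(\left(- \frac{1}{2}\right) \left(-2\right)\right) \frac{\sqrt{66}}{4} = 23 \cdot 1 \frac{\sqrt{66}}{4} = 23 \frac{\sqrt{66}}{4} = \frac{23 \sqrt{66}}{4}$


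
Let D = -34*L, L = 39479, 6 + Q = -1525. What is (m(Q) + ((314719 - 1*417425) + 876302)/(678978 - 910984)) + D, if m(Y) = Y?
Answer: -155887190249/116003 ≈ -1.3438e+6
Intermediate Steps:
Q = -1531 (Q = -6 - 1525 = -1531)
D = -1342286 (D = -34*39479 = -1342286)
(m(Q) + ((314719 - 1*417425) + 876302)/(678978 - 910984)) + D = (-1531 + ((314719 - 1*417425) + 876302)/(678978 - 910984)) - 1342286 = (-1531 + ((314719 - 417425) + 876302)/(-232006)) - 1342286 = (-1531 + (-102706 + 876302)*(-1/232006)) - 1342286 = (-1531 + 773596*(-1/232006)) - 1342286 = (-1531 - 386798/116003) - 1342286 = -177987391/116003 - 1342286 = -155887190249/116003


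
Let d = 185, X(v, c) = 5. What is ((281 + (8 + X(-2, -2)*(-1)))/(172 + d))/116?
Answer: 71/10353 ≈ 0.0068579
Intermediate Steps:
((281 + (8 + X(-2, -2)*(-1)))/(172 + d))/116 = ((281 + (8 + 5*(-1)))/(172 + 185))/116 = ((281 + (8 - 5))/357)*(1/116) = ((281 + 3)*(1/357))*(1/116) = (284*(1/357))*(1/116) = (284/357)*(1/116) = 71/10353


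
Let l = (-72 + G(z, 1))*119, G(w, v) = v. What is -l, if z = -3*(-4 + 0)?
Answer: 8449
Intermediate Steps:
z = 12 (z = -3*(-4) = 12)
l = -8449 (l = (-72 + 1)*119 = -71*119 = -8449)
-l = -1*(-8449) = 8449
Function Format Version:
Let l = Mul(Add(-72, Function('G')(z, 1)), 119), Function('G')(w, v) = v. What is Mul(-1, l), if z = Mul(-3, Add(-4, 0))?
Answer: 8449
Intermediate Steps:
z = 12 (z = Mul(-3, -4) = 12)
l = -8449 (l = Mul(Add(-72, 1), 119) = Mul(-71, 119) = -8449)
Mul(-1, l) = Mul(-1, -8449) = 8449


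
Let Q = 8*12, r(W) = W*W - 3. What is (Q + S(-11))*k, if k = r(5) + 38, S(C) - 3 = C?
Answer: 5280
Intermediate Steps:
r(W) = -3 + W² (r(W) = W² - 3 = -3 + W²)
S(C) = 3 + C
Q = 96
k = 60 (k = (-3 + 5²) + 38 = (-3 + 25) + 38 = 22 + 38 = 60)
(Q + S(-11))*k = (96 + (3 - 11))*60 = (96 - 8)*60 = 88*60 = 5280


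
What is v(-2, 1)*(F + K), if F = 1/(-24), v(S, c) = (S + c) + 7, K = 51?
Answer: 1223/4 ≈ 305.75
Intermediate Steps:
v(S, c) = 7 + S + c
F = -1/24 ≈ -0.041667
v(-2, 1)*(F + K) = (7 - 2 + 1)*(-1/24 + 51) = 6*(1223/24) = 1223/4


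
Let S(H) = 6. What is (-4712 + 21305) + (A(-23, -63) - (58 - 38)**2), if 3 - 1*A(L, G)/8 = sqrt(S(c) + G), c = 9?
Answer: 16217 - 8*I*sqrt(57) ≈ 16217.0 - 60.399*I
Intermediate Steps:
A(L, G) = 24 - 8*sqrt(6 + G)
(-4712 + 21305) + (A(-23, -63) - (58 - 38)**2) = (-4712 + 21305) + ((24 - 8*sqrt(6 - 63)) - (58 - 38)**2) = 16593 + ((24 - 8*I*sqrt(57)) - 1*20**2) = 16593 + ((24 - 8*I*sqrt(57)) - 1*400) = 16593 + ((24 - 8*I*sqrt(57)) - 400) = 16593 + (-376 - 8*I*sqrt(57)) = 16217 - 8*I*sqrt(57)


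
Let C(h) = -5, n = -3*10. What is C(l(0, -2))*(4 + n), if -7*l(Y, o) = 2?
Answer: 130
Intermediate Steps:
l(Y, o) = -2/7 (l(Y, o) = -⅐*2 = -2/7)
n = -30
C(l(0, -2))*(4 + n) = -5*(4 - 30) = -5*(-26) = 130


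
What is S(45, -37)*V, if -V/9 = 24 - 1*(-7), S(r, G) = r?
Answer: -12555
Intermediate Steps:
V = -279 (V = -9*(24 - 1*(-7)) = -9*(24 + 7) = -9*31 = -279)
S(45, -37)*V = 45*(-279) = -12555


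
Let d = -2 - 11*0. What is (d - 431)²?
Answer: 187489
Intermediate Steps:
d = -2 (d = -2 + 0 = -2)
(d - 431)² = (-2 - 431)² = (-433)² = 187489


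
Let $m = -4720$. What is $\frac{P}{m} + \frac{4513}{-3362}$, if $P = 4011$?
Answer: $- \frac{17393171}{7934320} \approx -2.1921$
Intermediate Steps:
$\frac{P}{m} + \frac{4513}{-3362} = \frac{4011}{-4720} + \frac{4513}{-3362} = 4011 \left(- \frac{1}{4720}\right) + 4513 \left(- \frac{1}{3362}\right) = - \frac{4011}{4720} - \frac{4513}{3362} = - \frac{17393171}{7934320}$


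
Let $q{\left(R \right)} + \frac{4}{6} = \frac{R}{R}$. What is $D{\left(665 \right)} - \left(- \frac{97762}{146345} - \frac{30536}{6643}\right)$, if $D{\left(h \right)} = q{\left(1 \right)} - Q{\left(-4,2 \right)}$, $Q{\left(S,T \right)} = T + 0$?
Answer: $\frac{10493822483}{2916509505} \approx 3.5981$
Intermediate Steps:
$Q{\left(S,T \right)} = T$
$q{\left(R \right)} = \frac{1}{3}$ ($q{\left(R \right)} = - \frac{2}{3} + \frac{R}{R} = - \frac{2}{3} + 1 = \frac{1}{3}$)
$D{\left(h \right)} = - \frac{5}{3}$ ($D{\left(h \right)} = \frac{1}{3} - 2 = - \frac{5}{3}$)
$D{\left(665 \right)} - \left(- \frac{97762}{146345} - \frac{30536}{6643}\right) = - \frac{5}{3} - \left(- \frac{97762}{146345} - \frac{30536}{6643}\right) = - \frac{5}{3} - - \frac{5118223886}{972169835} = - \frac{5}{3} + \left(\frac{97762}{146345} + \frac{30536}{6643}\right) = - \frac{5}{3} + \frac{5118223886}{972169835} = \frac{10493822483}{2916509505}$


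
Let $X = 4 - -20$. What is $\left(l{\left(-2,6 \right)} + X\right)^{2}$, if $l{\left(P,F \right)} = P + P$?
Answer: $400$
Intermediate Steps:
$l{\left(P,F \right)} = 2 P$
$X = 24$ ($X = 4 + 20 = 24$)
$\left(l{\left(-2,6 \right)} + X\right)^{2} = \left(2 \left(-2\right) + 24\right)^{2} = \left(-4 + 24\right)^{2} = 20^{2} = 400$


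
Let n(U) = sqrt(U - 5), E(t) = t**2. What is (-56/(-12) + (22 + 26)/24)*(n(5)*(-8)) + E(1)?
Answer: 1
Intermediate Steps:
n(U) = sqrt(-5 + U)
(-56/(-12) + (22 + 26)/24)*(n(5)*(-8)) + E(1) = (-56/(-12) + (22 + 26)/24)*(sqrt(-5 + 5)*(-8)) + 1**2 = (-56*(-1/12) + 48*(1/24))*(sqrt(0)*(-8)) + 1 = (14/3 + 2)*(0*(-8)) + 1 = (20/3)*0 + 1 = 0 + 1 = 1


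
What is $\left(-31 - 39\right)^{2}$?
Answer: $4900$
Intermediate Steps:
$\left(-31 - 39\right)^{2} = \left(-70\right)^{2} = 4900$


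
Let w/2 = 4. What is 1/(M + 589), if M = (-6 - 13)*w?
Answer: 1/437 ≈ 0.0022883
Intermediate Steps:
w = 8 (w = 2*4 = 8)
M = -152 (M = (-6 - 13)*8 = -19*8 = -152)
1/(M + 589) = 1/(-152 + 589) = 1/437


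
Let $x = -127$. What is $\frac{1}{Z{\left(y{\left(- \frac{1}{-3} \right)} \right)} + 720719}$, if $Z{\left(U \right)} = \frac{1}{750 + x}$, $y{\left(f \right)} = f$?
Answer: $\frac{623}{449007938} \approx 1.3875 \cdot 10^{-6}$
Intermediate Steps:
$Z{\left(U \right)} = \frac{1}{623}$ ($Z{\left(U \right)} = \frac{1}{750 - 127} = \frac{1}{623}$)
$\frac{1}{Z{\left(y{\left(- \frac{1}{-3} \right)} \right)} + 720719} = \frac{1}{\frac{1}{623} + 720719} = \frac{1}{\frac{449007938}{623}} = \frac{623}{449007938}$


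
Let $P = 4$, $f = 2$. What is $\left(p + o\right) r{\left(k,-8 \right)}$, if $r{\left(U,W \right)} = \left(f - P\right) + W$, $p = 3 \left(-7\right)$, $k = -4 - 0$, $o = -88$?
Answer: $1090$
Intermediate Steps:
$k = -4$ ($k = -4 + 0 = -4$)
$p = -21$
$r{\left(U,W \right)} = -2 + W$ ($r{\left(U,W \right)} = \left(2 - 4\right) + W = -2 + W$)
$\left(p + o\right) r{\left(k,-8 \right)} = \left(-21 - 88\right) \left(-2 - 8\right) = \left(-109\right) \left(-10\right) = 1090$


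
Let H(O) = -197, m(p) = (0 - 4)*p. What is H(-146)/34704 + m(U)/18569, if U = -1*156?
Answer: 17997203/644418576 ≈ 0.027928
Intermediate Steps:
U = -156
m(p) = -4*p
H(-146)/34704 + m(U)/18569 = -197/34704 - 4*(-156)/18569 = -197*1/34704 + 624*(1/18569) = -197/34704 + 624/18569 = 17997203/644418576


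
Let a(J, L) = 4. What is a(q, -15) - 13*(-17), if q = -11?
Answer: 225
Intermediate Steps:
a(q, -15) - 13*(-17) = 4 - 13*(-17) = 4 + 221 = 225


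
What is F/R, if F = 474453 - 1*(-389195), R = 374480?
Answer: 53978/23405 ≈ 2.3063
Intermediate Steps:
F = 863648 (F = 474453 + 389195 = 863648)
F/R = 863648/374480 = 863648*(1/374480) = 53978/23405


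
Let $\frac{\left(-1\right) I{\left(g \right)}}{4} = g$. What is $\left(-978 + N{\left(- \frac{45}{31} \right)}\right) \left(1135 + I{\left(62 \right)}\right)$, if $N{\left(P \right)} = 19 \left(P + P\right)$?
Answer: $- \frac{28408836}{31} \approx -9.1641 \cdot 10^{5}$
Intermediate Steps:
$I{\left(g \right)} = - 4 g$
$N{\left(P \right)} = 38 P$ ($N{\left(P \right)} = 19 \cdot 2 P = 38 P$)
$\left(-978 + N{\left(- \frac{45}{31} \right)}\right) \left(1135 + I{\left(62 \right)}\right) = \left(-978 + 38 \left(- \frac{45}{31}\right)\right) \left(1135 - 248\right) = \left(-978 + 38 \left(\left(-45\right) \frac{1}{31}\right)\right) \left(1135 - 248\right) = \left(-978 + 38 \left(- \frac{45}{31}\right)\right) 887 = \left(-978 - \frac{1710}{31}\right) 887 = \left(- \frac{32028}{31}\right) 887 = - \frac{28408836}{31}$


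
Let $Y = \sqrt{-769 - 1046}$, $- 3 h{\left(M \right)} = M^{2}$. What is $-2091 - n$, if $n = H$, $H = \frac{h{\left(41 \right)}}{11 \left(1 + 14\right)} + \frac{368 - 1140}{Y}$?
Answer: $- \frac{1033364}{495} - \frac{772 i \sqrt{15}}{165} \approx -2087.6 - 18.121 i$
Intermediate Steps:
$h{\left(M \right)} = - \frac{M^{2}}{3}$
$Y = 11 i \sqrt{15}$ ($Y = \sqrt{-1815} = 11 i \sqrt{15} \approx 42.603 i$)
$H = - \frac{1681}{495} + \frac{772 i \sqrt{15}}{165}$ ($H = \frac{\left(- \frac{1}{3}\right) 41^{2}}{11 \left(1 + 14\right)} + \frac{368 - 1140}{11 i \sqrt{15}} = \frac{\left(- \frac{1}{3}\right) 1681}{11 \cdot 15} - 772 \left(- \frac{i \sqrt{15}}{165}\right) = - \frac{1681}{3 \cdot 165} + \frac{772 i \sqrt{15}}{165} = \left(- \frac{1681}{3}\right) \frac{1}{165} + \frac{772 i \sqrt{15}}{165} = - \frac{1681}{495} + \frac{772 i \sqrt{15}}{165} \approx -3.396 + 18.121 i$)
$n = - \frac{1681}{495} + \frac{772 i \sqrt{15}}{165} \approx -3.396 + 18.121 i$
$-2091 - n = -2091 - \left(- \frac{1681}{495} + \frac{772 i \sqrt{15}}{165}\right) = -2091 + \left(\frac{1681}{495} - \frac{772 i \sqrt{15}}{165}\right) = - \frac{1033364}{495} - \frac{772 i \sqrt{15}}{165}$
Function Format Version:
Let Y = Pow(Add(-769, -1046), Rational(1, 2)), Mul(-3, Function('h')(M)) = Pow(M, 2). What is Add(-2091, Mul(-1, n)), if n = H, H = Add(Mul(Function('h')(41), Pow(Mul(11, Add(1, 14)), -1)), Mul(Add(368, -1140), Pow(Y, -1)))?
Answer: Add(Rational(-1033364, 495), Mul(Rational(-772, 165), I, Pow(15, Rational(1, 2)))) ≈ Add(-2087.6, Mul(-18.121, I))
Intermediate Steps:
Function('h')(M) = Mul(Rational(-1, 3), Pow(M, 2))
Y = Mul(11, I, Pow(15, Rational(1, 2))) (Y = Pow(-1815, Rational(1, 2)) = Mul(11, I, Pow(15, Rational(1, 2))) ≈ Mul(42.603, I))
H = Add(Rational(-1681, 495), Mul(Rational(772, 165), I, Pow(15, Rational(1, 2)))) (H = Add(Mul(Mul(Rational(-1, 3), Pow(41, 2)), Pow(Mul(11, Add(1, 14)), -1)), Mul(Add(368, -1140), Pow(Mul(11, I, Pow(15, Rational(1, 2))), -1))) = Add(Mul(Mul(Rational(-1, 3), 1681), Pow(Mul(11, 15), -1)), Mul(-772, Mul(Rational(-1, 165), I, Pow(15, Rational(1, 2))))) = Add(Mul(Rational(-1681, 3), Pow(165, -1)), Mul(Rational(772, 165), I, Pow(15, Rational(1, 2)))) = Add(Mul(Rational(-1681, 3), Rational(1, 165)), Mul(Rational(772, 165), I, Pow(15, Rational(1, 2)))) = Add(Rational(-1681, 495), Mul(Rational(772, 165), I, Pow(15, Rational(1, 2)))) ≈ Add(-3.3960, Mul(18.121, I)))
n = Add(Rational(-1681, 495), Mul(Rational(772, 165), I, Pow(15, Rational(1, 2)))) ≈ Add(-3.3960, Mul(18.121, I))
Add(-2091, Mul(-1, n)) = Add(-2091, Mul(-1, Add(Rational(-1681, 495), Mul(Rational(772, 165), I, Pow(15, Rational(1, 2)))))) = Add(-2091, Add(Rational(1681, 495), Mul(Rational(-772, 165), I, Pow(15, Rational(1, 2))))) = Add(Rational(-1033364, 495), Mul(Rational(-772, 165), I, Pow(15, Rational(1, 2))))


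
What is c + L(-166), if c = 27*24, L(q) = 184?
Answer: 832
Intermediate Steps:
c = 648
c + L(-166) = 648 + 184 = 832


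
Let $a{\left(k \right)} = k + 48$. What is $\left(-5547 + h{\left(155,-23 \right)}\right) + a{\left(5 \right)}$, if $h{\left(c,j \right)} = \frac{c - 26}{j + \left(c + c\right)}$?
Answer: $- \frac{1576649}{287} \approx -5493.5$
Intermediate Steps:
$a{\left(k \right)} = 48 + k$
$h{\left(c,j \right)} = \frac{-26 + c}{j + 2 c}$
$\left(-5547 + h{\left(155,-23 \right)}\right) + a{\left(5 \right)} = \left(-5547 + \frac{-26 + 155}{-23 + 2 \cdot 155}\right) + \left(48 + 5\right) = \left(-5547 + \frac{1}{-23 + 310} \cdot 129\right) + 53 = \left(-5547 + \frac{1}{287} \cdot 129\right) + 53 = \left(-5547 + \frac{129}{287}\right) + 53 = - \frac{1591860}{287} + 53 = - \frac{1576649}{287}$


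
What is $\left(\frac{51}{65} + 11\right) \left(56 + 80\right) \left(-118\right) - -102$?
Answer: $- \frac{12286138}{65} \approx -1.8902 \cdot 10^{5}$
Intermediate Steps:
$\left(\frac{51}{65} + 11\right) \left(56 + 80\right) \left(-118\right) - -102 = \left(51 \cdot \frac{1}{65} + 11\right) 136 \left(-118\right) + 102 = \left(\frac{51}{65} + 11\right) 136 \left(-118\right) + 102 = \frac{766}{65} \cdot 136 \left(-118\right) + 102 = \frac{104176}{65} \left(-118\right) + 102 = - \frac{12292768}{65} + 102 = - \frac{12286138}{65}$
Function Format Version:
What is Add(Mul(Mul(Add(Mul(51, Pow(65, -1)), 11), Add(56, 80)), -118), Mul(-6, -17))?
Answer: Rational(-12286138, 65) ≈ -1.8902e+5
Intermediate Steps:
Add(Mul(Mul(Add(Mul(51, Pow(65, -1)), 11), Add(56, 80)), -118), Mul(-6, -17)) = Add(Mul(Mul(Add(Mul(51, Rational(1, 65)), 11), 136), -118), 102) = Add(Mul(Mul(Add(Rational(51, 65), 11), 136), -118), 102) = Add(Mul(Mul(Rational(766, 65), 136), -118), 102) = Add(Mul(Rational(104176, 65), -118), 102) = Add(Rational(-12292768, 65), 102) = Rational(-12286138, 65)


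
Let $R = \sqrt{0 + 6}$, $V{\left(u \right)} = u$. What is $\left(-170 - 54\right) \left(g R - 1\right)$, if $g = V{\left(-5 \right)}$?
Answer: $224 + 1120 \sqrt{6} \approx 2967.4$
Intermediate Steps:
$g = -5$
$R = \sqrt{6} \approx 2.4495$
$\left(-170 - 54\right) \left(g R - 1\right) = \left(-170 - 54\right) \left(- 5 \sqrt{6} - 1\right) = \left(-170 - 54\right) \left(-1 - 5 \sqrt{6}\right) = - 224 \left(-1 - 5 \sqrt{6}\right) = 224 + 1120 \sqrt{6}$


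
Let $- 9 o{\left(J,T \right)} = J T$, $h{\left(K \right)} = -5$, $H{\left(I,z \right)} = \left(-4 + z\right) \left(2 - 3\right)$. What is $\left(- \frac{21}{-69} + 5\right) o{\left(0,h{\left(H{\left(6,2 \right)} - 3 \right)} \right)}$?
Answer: $0$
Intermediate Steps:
$H{\left(I,z \right)} = 4 - z$ ($H{\left(I,z \right)} = \left(-4 + z\right) \left(-1\right) = 4 - z$)
$o{\left(J,T \right)} = - \frac{J T}{9}$
$\left(- \frac{21}{-69} + 5\right) o{\left(0,h{\left(H{\left(6,2 \right)} - 3 \right)} \right)} = \left(- \frac{21}{-69} + 5\right) \left(\left(- \frac{1}{9}\right) 0 \left(-5\right)\right) = \left(\left(-21\right) \left(- \frac{1}{69}\right) + 5\right) 0 = \left(\frac{7}{23} + 5\right) 0 = \frac{122}{23} \cdot 0 = 0$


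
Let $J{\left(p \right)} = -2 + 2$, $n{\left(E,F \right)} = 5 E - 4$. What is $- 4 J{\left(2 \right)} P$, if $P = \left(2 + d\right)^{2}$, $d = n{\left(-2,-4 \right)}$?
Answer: $0$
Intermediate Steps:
$n{\left(E,F \right)} = -4 + 5 E$
$d = -14$ ($d = -4 + 5 \left(-2\right) = -4 - 10 = -14$)
$J{\left(p \right)} = 0$
$P = 144$ ($P = \left(2 - 14\right)^{2} = \left(-12\right)^{2} = 144$)
$- 4 J{\left(2 \right)} P = \left(-4\right) 0 \cdot 144 = 0 \cdot 144 = 0$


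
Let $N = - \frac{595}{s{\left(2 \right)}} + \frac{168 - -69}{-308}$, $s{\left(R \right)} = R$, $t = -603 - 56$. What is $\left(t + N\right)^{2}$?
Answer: $\frac{86930035921}{94864} \approx 9.1637 \cdot 10^{5}$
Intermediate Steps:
$t = -659$
$N = - \frac{91867}{308}$ ($N = - \frac{595}{2} + \frac{168 - -69}{-308} = \left(-595\right) \frac{1}{2} + \left(168 + 69\right) \left(- \frac{1}{308}\right) = - \frac{595}{2} + 237 \left(- \frac{1}{308}\right) = - \frac{595}{2} - \frac{237}{308} = - \frac{91867}{308} \approx -298.27$)
$\left(t + N\right)^{2} = \left(-659 - \frac{91867}{308}\right)^{2} = \left(- \frac{294839}{308}\right)^{2} = \frac{86930035921}{94864}$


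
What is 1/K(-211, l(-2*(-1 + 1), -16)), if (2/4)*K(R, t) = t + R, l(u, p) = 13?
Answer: -1/396 ≈ -0.0025253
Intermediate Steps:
K(R, t) = 2*R + 2*t (K(R, t) = 2*(t + R) = 2*(R + t) = 2*R + 2*t)
1/K(-211, l(-2*(-1 + 1), -16)) = 1/(2*(-211) + 2*13) = 1/(-422 + 26) = 1/(-396) = -1/396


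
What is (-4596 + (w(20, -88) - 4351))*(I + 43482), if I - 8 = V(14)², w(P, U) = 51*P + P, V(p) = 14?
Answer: -345425202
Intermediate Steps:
w(P, U) = 52*P
I = 204 (I = 8 + 14² = 8 + 196 = 204)
(-4596 + (w(20, -88) - 4351))*(I + 43482) = (-4596 + (52*20 - 4351))*(204 + 43482) = (-4596 + (1040 - 4351))*43686 = (-4596 - 3311)*43686 = -7907*43686 = -345425202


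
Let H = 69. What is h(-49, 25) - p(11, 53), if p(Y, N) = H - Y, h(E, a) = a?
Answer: -33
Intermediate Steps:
p(Y, N) = 69 - Y
h(-49, 25) - p(11, 53) = 25 - (69 - 1*11) = 25 - (69 - 11) = 25 - 1*58 = 25 - 58 = -33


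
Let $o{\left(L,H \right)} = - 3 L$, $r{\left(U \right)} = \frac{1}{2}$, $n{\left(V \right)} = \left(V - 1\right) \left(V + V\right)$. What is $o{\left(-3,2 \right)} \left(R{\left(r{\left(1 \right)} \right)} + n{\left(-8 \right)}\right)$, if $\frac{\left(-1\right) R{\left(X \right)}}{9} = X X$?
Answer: $\frac{5103}{4} \approx 1275.8$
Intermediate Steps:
$n{\left(V \right)} = 2 V \left(-1 + V\right)$ ($n{\left(V \right)} = \left(-1 + V\right) 2 V = 2 V \left(-1 + V\right)$)
$r{\left(U \right)} = \frac{1}{2}$
$R{\left(X \right)} = - 9 X^{2}$ ($R{\left(X \right)} = - 9 X X = - 9 X^{2}$)
$o{\left(-3,2 \right)} \left(R{\left(r{\left(1 \right)} \right)} + n{\left(-8 \right)}\right) = \left(-3\right) \left(-3\right) \left(- \frac{9}{4} + 2 \left(-8\right) \left(-1 - 8\right)\right) = 9 \left(\left(-9\right) \frac{1}{4} + 2 \left(-8\right) \left(-9\right)\right) = 9 \left(- \frac{9}{4} + 144\right) = 9 \cdot \frac{567}{4} = \frac{5103}{4}$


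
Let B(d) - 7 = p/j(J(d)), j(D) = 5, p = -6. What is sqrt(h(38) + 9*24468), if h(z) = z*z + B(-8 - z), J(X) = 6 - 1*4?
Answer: sqrt(5541545)/5 ≈ 470.81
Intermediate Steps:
J(X) = 2 (J(X) = 6 - 4 = 2)
B(d) = 29/5 (B(d) = 7 - 6/5 = 29/5)
h(z) = 29/5 + z**2 (h(z) = z*z + 29/5 = z**2 + 29/5 = 29/5 + z**2)
sqrt(h(38) + 9*24468) = sqrt((29/5 + 38**2) + 9*24468) = sqrt((29/5 + 1444) + 220212) = sqrt(7249/5 + 220212) = sqrt(1108309/5) = sqrt(5541545)/5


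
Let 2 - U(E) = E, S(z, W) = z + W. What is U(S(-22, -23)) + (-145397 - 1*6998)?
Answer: -152348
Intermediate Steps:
S(z, W) = W + z
U(E) = 2 - E
U(S(-22, -23)) + (-145397 - 1*6998) = (2 - (-23 - 22)) + (-145397 - 1*6998) = (2 - 1*(-45)) + (-145397 - 6998) = (2 + 45) - 152395 = 47 - 152395 = -152348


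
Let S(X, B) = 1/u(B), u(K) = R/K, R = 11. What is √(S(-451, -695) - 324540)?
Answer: I*√39276985/11 ≈ 569.74*I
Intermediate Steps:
u(K) = 11/K
S(X, B) = B/11 (S(X, B) = 1/(11/B) = B/11)
√(S(-451, -695) - 324540) = √((1/11)*(-695) - 324540) = √(-695/11 - 324540) = √(-3570635/11) = I*√39276985/11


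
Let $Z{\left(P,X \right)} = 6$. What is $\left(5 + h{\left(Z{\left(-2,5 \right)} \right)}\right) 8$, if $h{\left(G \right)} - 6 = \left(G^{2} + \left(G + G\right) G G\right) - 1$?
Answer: $3824$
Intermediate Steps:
$h{\left(G \right)} = 5 + G^{2} + 2 G^{3}$ ($h{\left(G \right)} = 6 - \left(1 - G^{2} - \left(G + G\right) G G\right) = 6 - \left(1 - G^{2} - 2 G G G\right) = 6 - \left(1 - G^{2} - 2 G^{2} G\right) = 6 - \left(1 - G^{2} - 2 G^{3}\right) = 6 + \left(-1 + G^{2} + 2 G^{3}\right) = 5 + G^{2} + 2 G^{3}$)
$\left(5 + h{\left(Z{\left(-2,5 \right)} \right)}\right) 8 = \left(5 + \left(5 + 6^{2} + 2 \cdot 6^{3}\right)\right) 8 = \left(5 + \left(5 + 36 + 2 \cdot 216\right)\right) 8 = \left(5 + \left(5 + 36 + 432\right)\right) 8 = \left(5 + 473\right) 8 = 478 \cdot 8 = 3824$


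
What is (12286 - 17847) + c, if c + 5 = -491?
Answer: -6057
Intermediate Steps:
c = -496 (c = -5 - 491 = -496)
(12286 - 17847) + c = (12286 - 17847) - 496 = -5561 - 496 = -6057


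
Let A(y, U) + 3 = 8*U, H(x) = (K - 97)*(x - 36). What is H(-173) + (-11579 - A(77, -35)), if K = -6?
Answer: 10231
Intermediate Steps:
H(x) = 3708 - 103*x (H(x) = (-6 - 97)*(x - 36) = -103*(-36 + x) = 3708 - 103*x)
A(y, U) = -3 + 8*U
H(-173) + (-11579 - A(77, -35)) = (3708 - 103*(-173)) + (-11579 - (-3 + 8*(-35))) = (3708 + 17819) + (-11579 - (-3 - 280)) = 21527 + (-11579 - 1*(-283)) = 21527 + (-11579 + 283) = 21527 - 11296 = 10231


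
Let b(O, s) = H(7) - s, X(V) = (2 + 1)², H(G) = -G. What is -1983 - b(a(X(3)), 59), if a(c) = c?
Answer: -1917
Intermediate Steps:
X(V) = 9 (X(V) = 3² = 9)
b(O, s) = -7 - s (b(O, s) = -1*7 - s = -7 - s)
-1983 - b(a(X(3)), 59) = -1983 - (-7 - 1*59) = -1983 - (-7 - 59) = -1983 - 1*(-66) = -1983 + 66 = -1917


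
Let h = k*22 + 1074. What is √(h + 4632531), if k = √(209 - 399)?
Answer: √(4633605 + 22*I*√190) ≈ 2152.6 + 0.071*I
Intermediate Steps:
k = I*√190 (k = √(-190) = I*√190 ≈ 13.784*I)
h = 1074 + 22*I*√190 (h = (I*√190)*22 + 1074 = 22*I*√190 + 1074 = 1074 + 22*I*√190 ≈ 1074.0 + 303.25*I)
√(h + 4632531) = √((1074 + 22*I*√190) + 4632531) = √(4633605 + 22*I*√190)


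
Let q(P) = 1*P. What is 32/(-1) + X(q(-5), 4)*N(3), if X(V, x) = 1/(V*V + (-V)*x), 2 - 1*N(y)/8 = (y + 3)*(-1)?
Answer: -1376/45 ≈ -30.578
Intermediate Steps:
q(P) = P
N(y) = 40 + 8*y (N(y) = 16 - 8*(y + 3)*(-1) = 16 - 8*(3 + y)*(-1) = 16 - 8*(-3 - y) = 16 + (24 + 8*y) = 40 + 8*y)
X(V, x) = 1/(V² - V*x)
32/(-1) + X(q(-5), 4)*N(3) = 32/(-1) + (1/((-5)*(-5 - 1*4)))*(40 + 8*3) = 32*(-1) + (-1/(5*(-5 - 4)))*(40 + 24) = -32 - ⅕/(-9)*64 = -32 - ⅕*(-⅑)*64 = -32 + (1/45)*64 = -32 + 64/45 = -1376/45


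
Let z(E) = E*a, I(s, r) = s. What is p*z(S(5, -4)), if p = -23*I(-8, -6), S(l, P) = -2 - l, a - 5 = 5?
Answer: -12880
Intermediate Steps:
a = 10 (a = 5 + 5 = 10)
z(E) = 10*E (z(E) = E*10 = 10*E)
p = 184 (p = -23*(-8) = 184)
p*z(S(5, -4)) = 184*(10*(-2 - 1*5)) = 184*(10*(-2 - 5)) = 184*(10*(-7)) = 184*(-70) = -12880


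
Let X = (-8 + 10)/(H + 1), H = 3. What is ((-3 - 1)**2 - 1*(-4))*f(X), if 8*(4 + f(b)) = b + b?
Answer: -155/2 ≈ -77.500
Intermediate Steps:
X = 1/2 (X = (-8 + 10)/(3 + 1) = 2/4 = 2*(1/4) = 1/2 ≈ 0.50000)
f(b) = -4 + b/4 (f(b) = -4 + (b + b)/8 = -4 + (2*b)/8 = -4 + b/4)
((-3 - 1)**2 - 1*(-4))*f(X) = ((-3 - 1)**2 - 1*(-4))*(-4 + (1/4)*(1/2)) = ((-4)**2 + 4)*(-4 + 1/8) = (16 + 4)*(-31/8) = 20*(-31/8) = -155/2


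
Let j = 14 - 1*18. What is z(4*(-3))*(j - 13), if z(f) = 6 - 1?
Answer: -85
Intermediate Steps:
z(f) = 5
j = -4 (j = 14 - 18 = -4)
z(4*(-3))*(j - 13) = 5*(-4 - 13) = 5*(-17) = -85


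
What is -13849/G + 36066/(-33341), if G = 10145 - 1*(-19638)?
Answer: -1535893187/992995003 ≈ -1.5467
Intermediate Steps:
G = 29783 (G = 10145 + 19638 = 29783)
-13849/G + 36066/(-33341) = -13849/29783 + 36066/(-33341) = -13849*1/29783 + 36066*(-1/33341) = -13849/29783 - 36066/33341 = -1535893187/992995003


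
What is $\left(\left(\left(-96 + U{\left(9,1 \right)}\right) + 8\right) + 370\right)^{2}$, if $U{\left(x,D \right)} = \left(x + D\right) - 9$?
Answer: $80089$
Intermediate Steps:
$U{\left(x,D \right)} = -9 + D + x$ ($U{\left(x,D \right)} = \left(D + x\right) - 9 = -9 + D + x$)
$\left(\left(\left(-96 + U{\left(9,1 \right)}\right) + 8\right) + 370\right)^{2} = \left(\left(\left(-96 + \left(-9 + 1 + 9\right)\right) + 8\right) + 370\right)^{2} = \left(\left(\left(-96 + 1\right) + 8\right) + 370\right)^{2} = \left(\left(-95 + 8\right) + 370\right)^{2} = \left(-87 + 370\right)^{2} = 283^{2} = 80089$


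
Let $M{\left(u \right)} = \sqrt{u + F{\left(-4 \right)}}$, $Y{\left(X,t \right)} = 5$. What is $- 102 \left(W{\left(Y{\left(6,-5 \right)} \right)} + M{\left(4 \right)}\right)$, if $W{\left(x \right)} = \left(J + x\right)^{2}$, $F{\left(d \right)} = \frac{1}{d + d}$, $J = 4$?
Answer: $-8262 - \frac{51 \sqrt{62}}{2} \approx -8462.8$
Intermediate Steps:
$F{\left(d \right)} = \frac{1}{2 d}$
$M{\left(u \right)} = \sqrt{- \frac{1}{8} + u}$ ($M{\left(u \right)} = \sqrt{u + \frac{1}{2 \left(-4\right)}} = \sqrt{u + \frac{1}{2} \left(- \frac{1}{4}\right)} = \sqrt{u - \frac{1}{8}} = \sqrt{- \frac{1}{8} + u}$)
$W{\left(x \right)} = \left(4 + x\right)^{2}$
$- 102 \left(W{\left(Y{\left(6,-5 \right)} \right)} + M{\left(4 \right)}\right) = - 102 \left(\left(4 + 5\right)^{2} + \frac{\sqrt{-2 + 16 \cdot 4}}{4}\right) = - 102 \left(9^{2} + \frac{\sqrt{-2 + 64}}{4}\right) = - 102 \left(81 + \frac{\sqrt{62}}{4}\right) = -8262 - \frac{51 \sqrt{62}}{2}$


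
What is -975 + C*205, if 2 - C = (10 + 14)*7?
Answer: -35005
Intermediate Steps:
C = -166 (C = 2 - (10 + 14)*7 = 2 - 24*7 = 2 - 1*168 = 2 - 168 = -166)
-975 + C*205 = -975 - 166*205 = -975 - 34030 = -35005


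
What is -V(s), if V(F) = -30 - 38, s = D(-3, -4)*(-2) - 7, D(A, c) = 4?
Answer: 68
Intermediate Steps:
s = -15 (s = 4*(-2) - 7 = -8 - 7 = -15)
V(F) = -68
-V(s) = -1*(-68) = 68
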